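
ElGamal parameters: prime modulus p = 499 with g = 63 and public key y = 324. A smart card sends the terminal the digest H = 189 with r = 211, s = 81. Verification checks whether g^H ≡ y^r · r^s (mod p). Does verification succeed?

Left side g^H mod p:
63^2 = 3969 ≡ 476
63^4 ≡ 476^2 = 226576 ≡ 30
63^8 ≡ 30^2 = 900 ≡ 401
63^16 ≡ 401^2 = 160801 ≡ 123
63^32 ≡ 123^2 = 15129 ≡ 159
63^64 ≡ 159^2 = 25281 ≡ 331
63^128 ≡ 331^2 = 109561 ≡ 280
189 = 128 + 32 + 16 + 8 + 4 + 1, so 63^189 ≡ 280·159·123·401·30·63 ≡ 18 (mod 499)
Right side y^r · r^s mod p:
324^2 = 104976 ≡ 186
324^4 ≡ 186^2 = 34596 ≡ 165
324^8 ≡ 165^2 = 27225 ≡ 279
324^16 ≡ 279^2 = 77841 ≡ 496
324^32 ≡ 496^2 = 246016 ≡ 9
324^64 ≡ 9^2 = 81
324^128 ≡ 81^2 = 6561 ≡ 74
211 = 128 + 64 + 16 + 2 + 1, so 324^211 ≡ 74·81·496·186·324 ≡ 74 (mod 499)
211^2 = 44521 ≡ 110
211^4 ≡ 110^2 = 12100 ≡ 124
211^8 ≡ 124^2 = 15376 ≡ 406
211^16 ≡ 406^2 = 164836 ≡ 166
211^32 ≡ 166^2 = 27556 ≡ 111
211^64 ≡ 111^2 = 12321 ≡ 345
81 = 64 + 16 + 1, so 211^81 ≡ 345·166·211 ≡ 186 (mod 499)
74·186 = 13764 ≡ 291 (mod 499)
18 ≠ 291, so verification fails.

fails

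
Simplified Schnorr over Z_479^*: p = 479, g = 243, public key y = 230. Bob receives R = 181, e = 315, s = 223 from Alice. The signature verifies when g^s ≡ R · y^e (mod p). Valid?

no

g^s mod p:
243^2 = 59049 ≡ 132
243^4 ≡ 132^2 = 17424 ≡ 180
243^8 ≡ 180^2 = 32400 ≡ 307
243^16 ≡ 307^2 = 94249 ≡ 365
243^32 ≡ 365^2 = 133225 ≡ 63
243^64 ≡ 63^2 = 3969 ≡ 137
243^128 ≡ 137^2 = 18769 ≡ 88
223 = 128 + 64 + 16 + 8 + 4 + 2 + 1, so 243^223 ≡ 88·137·365·307·180·132·243 ≡ 21 (mod 479)
R · y^e mod p:
230^2 = 52900 ≡ 210
230^4 ≡ 210^2 = 44100 ≡ 32
230^8 ≡ 32^2 = 1024 ≡ 66
230^16 ≡ 66^2 = 4356 ≡ 45
230^32 ≡ 45^2 = 2025 ≡ 109
230^64 ≡ 109^2 = 11881 ≡ 385
230^128 ≡ 385^2 = 148225 ≡ 214
230^256 ≡ 214^2 = 45796 ≡ 291
315 = 256 + 32 + 16 + 8 + 2 + 1, so 230^315 ≡ 291·109·45·66·210·230 ≡ 257 (mod 479)
181·257 = 46517 ≡ 54 (mod 479)
21 ≠ 54; the check fails.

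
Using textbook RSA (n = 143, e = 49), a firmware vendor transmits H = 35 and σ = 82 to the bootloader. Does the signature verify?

does not verify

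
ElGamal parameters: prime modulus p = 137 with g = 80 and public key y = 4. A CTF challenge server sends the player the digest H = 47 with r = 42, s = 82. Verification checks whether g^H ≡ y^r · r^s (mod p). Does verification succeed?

Left side g^H mod p:
80^2 = 6400 ≡ 98
80^4 ≡ 98^2 = 9604 ≡ 14
80^8 ≡ 14^2 = 196 ≡ 59
80^16 ≡ 59^2 = 3481 ≡ 56
80^32 ≡ 56^2 = 3136 ≡ 122
47 = 32 + 8 + 4 + 2 + 1, so 80^47 ≡ 122·59·14·98·80 ≡ 58 (mod 137)
Right side y^r · r^s mod p:
4^2 = 16
4^4 ≡ 16^2 = 256 ≡ 119
4^8 ≡ 119^2 = 14161 ≡ 50
4^16 ≡ 50^2 = 2500 ≡ 34
4^32 ≡ 34^2 = 1156 ≡ 60
42 = 32 + 8 + 2, so 4^42 ≡ 60·50·16 ≡ 50 (mod 137)
42^2 = 1764 ≡ 120
42^4 ≡ 120^2 = 14400 ≡ 15
42^8 ≡ 15^2 = 225 ≡ 88
42^16 ≡ 88^2 = 7744 ≡ 72
42^32 ≡ 72^2 = 5184 ≡ 115
42^64 ≡ 115^2 = 13225 ≡ 73
82 = 64 + 16 + 2, so 42^82 ≡ 73·72·120 ≡ 109 (mod 137)
50·109 = 5450 ≡ 107 (mod 137)
58 ≠ 107, so verification fails.

fails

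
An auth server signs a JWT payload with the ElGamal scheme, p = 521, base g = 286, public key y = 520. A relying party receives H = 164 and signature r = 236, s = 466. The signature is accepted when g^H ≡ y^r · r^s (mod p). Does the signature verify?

Left side g^H mod p:
Squares mod 521: 286^1≡286, 286^2≡520, 286^4≡1, 286^8≡1, 286^16≡1, 286^32≡1, 286^64≡1, 286^128≡1
164 = 128 + 32 + 4, so 286^164 ≡ 1·1·1 ≡ 1 (mod 521)
Right side y^r · r^s mod p:
Squares mod 521: 520^1≡520, 520^2≡1, 520^4≡1, 520^8≡1, 520^16≡1, 520^32≡1, 520^64≡1, 520^128≡1
236 = 128 + 64 + 32 + 8 + 4, so 520^236 ≡ 1·1·1·1·1 ≡ 1 (mod 521)
Squares mod 521: 236^1≡236, 236^2≡470, 236^4≡517, 236^8≡16, 236^16≡256, 236^32≡411, 236^64≡117, 236^128≡143, 236^256≡130
466 = 256 + 128 + 64 + 16 + 2, so 236^466 ≡ 130·143·117·256·470 ≡ 327 (mod 521)
1·327 = 327 ≡ 327 (mod 521)
1 ≠ 327, so verification fails.

does not verify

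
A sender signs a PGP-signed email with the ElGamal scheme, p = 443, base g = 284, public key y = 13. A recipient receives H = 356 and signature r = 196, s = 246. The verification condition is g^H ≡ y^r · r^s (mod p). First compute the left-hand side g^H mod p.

374

284^356 mod 443 = 374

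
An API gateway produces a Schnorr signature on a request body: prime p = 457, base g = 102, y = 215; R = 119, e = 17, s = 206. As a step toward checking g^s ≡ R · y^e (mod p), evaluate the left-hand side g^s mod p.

116

102^206 mod 457 = 116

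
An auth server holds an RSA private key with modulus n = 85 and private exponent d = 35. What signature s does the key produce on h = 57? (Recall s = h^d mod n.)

h^2 ≡ 57^2 = 3249 ≡ 19
h^4 ≡ 19^2 = 361 ≡ 21
h^8 ≡ 21^2 = 441 ≡ 16
h^16 ≡ 16^2 = 256 ≡ 1
h^32 ≡ 1^2 = 1
35 = 32 + 2 + 1, so h^35 ≡ 1·19·57 ≡ 63 (mod 85)

63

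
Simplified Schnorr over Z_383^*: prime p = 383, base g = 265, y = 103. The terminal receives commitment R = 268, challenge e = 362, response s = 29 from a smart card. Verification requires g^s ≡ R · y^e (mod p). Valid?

yes

g^s mod p:
265^2 = 70225 ≡ 136
265^4 ≡ 136^2 = 18496 ≡ 112
265^8 ≡ 112^2 = 12544 ≡ 288
265^16 ≡ 288^2 = 82944 ≡ 216
29 = 16 + 8 + 4 + 1, so 265^29 ≡ 216·288·112·265 ≡ 361 (mod 383)
R · y^e mod p:
103^2 = 10609 ≡ 268
103^4 ≡ 268^2 = 71824 ≡ 203
103^8 ≡ 203^2 = 41209 ≡ 228
103^16 ≡ 228^2 = 51984 ≡ 279
103^32 ≡ 279^2 = 77841 ≡ 92
103^64 ≡ 92^2 = 8464 ≡ 38
103^128 ≡ 38^2 = 1444 ≡ 295
103^256 ≡ 295^2 = 87025 ≡ 84
362 = 256 + 64 + 32 + 8 + 2, so 103^362 ≡ 84·38·92·228·268 ≡ 220 (mod 383)
268·220 = 58960 ≡ 361 (mod 383)
361 ≡ 361 (mod 383); signature holds.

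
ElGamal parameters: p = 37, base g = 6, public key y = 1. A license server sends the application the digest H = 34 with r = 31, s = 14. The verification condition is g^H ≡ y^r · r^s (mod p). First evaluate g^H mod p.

6^34 mod 37 = 36

36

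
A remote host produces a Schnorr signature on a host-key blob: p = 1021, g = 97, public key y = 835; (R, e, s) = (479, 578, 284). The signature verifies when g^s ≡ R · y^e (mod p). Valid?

no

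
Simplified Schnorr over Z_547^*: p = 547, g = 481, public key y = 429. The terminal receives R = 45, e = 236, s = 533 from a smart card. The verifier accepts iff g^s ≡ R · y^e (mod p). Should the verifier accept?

reject

g^s mod p:
481^533 mod 547 = 430
R · y^e mod p:
429^236 mod 547 = 210
45·210 = 9450 ≡ 151 (mod 547)
430 ≠ 151; the check fails.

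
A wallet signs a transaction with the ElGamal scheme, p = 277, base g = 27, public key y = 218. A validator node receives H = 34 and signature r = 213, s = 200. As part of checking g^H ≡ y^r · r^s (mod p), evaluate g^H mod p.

201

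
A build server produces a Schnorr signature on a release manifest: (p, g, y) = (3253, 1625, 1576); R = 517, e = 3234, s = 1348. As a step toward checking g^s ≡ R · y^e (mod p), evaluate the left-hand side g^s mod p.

1625^1348 mod 3253 = 1157

1157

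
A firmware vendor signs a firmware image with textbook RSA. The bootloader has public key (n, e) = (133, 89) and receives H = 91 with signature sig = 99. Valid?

no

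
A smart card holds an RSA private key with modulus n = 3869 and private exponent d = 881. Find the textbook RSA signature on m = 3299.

Squares mod 3869: m^1≡3299, m^2≡3773, m^4≡1478, m^8≡2368, m^16≡1243, m^32≡1318, m^64≡3812, m^128≡3249, m^256≡1369, m^512≡1565
881 = 512 + 256 + 64 + 32 + 16 + 1, so m^881 ≡ 1565·1369·3812·1318·1243·3299 ≡ 466 (mod 3869)

466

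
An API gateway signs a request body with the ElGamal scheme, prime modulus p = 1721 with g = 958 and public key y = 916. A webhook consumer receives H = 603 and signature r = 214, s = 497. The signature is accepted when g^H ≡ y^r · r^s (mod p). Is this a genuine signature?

genuine

Left side g^H mod p:
Squares mod 1721: 958^1≡958, 958^2≡471, 958^4≡1553, 958^8≡688, 958^16≡69, 958^32≡1319, 958^64≡1551, 958^128≡1364, 958^256≡95, 958^512≡420
603 = 512 + 64 + 16 + 8 + 2 + 1, so 958^603 ≡ 420·1551·69·688·471·958 ≡ 763 (mod 1721)
Right side y^r · r^s mod p:
Squares mod 1721: 916^1≡916, 916^2≡929, 916^4≡820, 916^8≡1210, 916^16≡1250, 916^32≡1553, 916^64≡688, 916^128≡69
214 = 128 + 64 + 16 + 4 + 2, so 916^214 ≡ 69·688·1250·820·929 ≡ 1652 (mod 1721)
Squares mod 1721: 214^1≡214, 214^2≡1050, 214^4≡1060, 214^8≡1508, 214^16≡623, 214^32≡904, 214^64≡1462, 214^128≡1683, 214^256≡1444
497 = 256 + 128 + 64 + 32 + 16 + 1, so 214^497 ≡ 1444·1683·1462·904·623·214 ≡ 1685 (mod 1721)
1652·1685 = 2783620 ≡ 763 (mod 1721)
763 ≡ 763 (mod 1721), so the signature is genuine.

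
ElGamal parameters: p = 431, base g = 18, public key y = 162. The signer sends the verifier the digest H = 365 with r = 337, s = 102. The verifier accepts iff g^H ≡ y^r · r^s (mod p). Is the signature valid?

valid

Left side g^H mod p:
18^2 = 324
18^4 ≡ 324^2 = 104976 ≡ 243
18^8 ≡ 243^2 = 59049 ≡ 2
18^16 ≡ 2^2 = 4
18^32 ≡ 4^2 = 16
18^64 ≡ 16^2 = 256
18^128 ≡ 256^2 = 65536 ≡ 24
18^256 ≡ 24^2 = 576 ≡ 145
365 = 256 + 64 + 32 + 8 + 4 + 1, so 18^365 ≡ 145·256·16·2·243·18 ≡ 256 (mod 431)
Right side y^r · r^s mod p:
162^2 = 26244 ≡ 384
162^4 ≡ 384^2 = 147456 ≡ 54
162^8 ≡ 54^2 = 2916 ≡ 330
162^16 ≡ 330^2 = 108900 ≡ 288
162^32 ≡ 288^2 = 82944 ≡ 192
162^64 ≡ 192^2 = 36864 ≡ 229
162^128 ≡ 229^2 = 52441 ≡ 290
162^256 ≡ 290^2 = 84100 ≡ 55
337 = 256 + 64 + 16 + 1, so 162^337 ≡ 55·229·288·162 ≡ 24 (mod 431)
337^2 = 113569 ≡ 216
337^4 ≡ 216^2 = 46656 ≡ 108
337^8 ≡ 108^2 = 11664 ≡ 27
337^16 ≡ 27^2 = 729 ≡ 298
337^32 ≡ 298^2 = 88804 ≡ 18
337^64 ≡ 18^2 = 324
102 = 64 + 32 + 4 + 2, so 337^102 ≡ 324·18·108·216 ≡ 298 (mod 431)
24·298 = 7152 ≡ 256 (mod 431)
256 ≡ 256 (mod 431), so the signature is genuine.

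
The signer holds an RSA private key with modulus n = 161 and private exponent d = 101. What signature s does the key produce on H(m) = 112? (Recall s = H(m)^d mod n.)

14

(H(m))^101 mod 161 = 14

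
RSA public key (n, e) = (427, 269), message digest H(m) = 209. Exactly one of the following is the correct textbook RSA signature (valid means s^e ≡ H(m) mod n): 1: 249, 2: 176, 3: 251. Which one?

3

Candidate 1: Squares mod 427: 249^1≡249, 249^2≡86, 249^4≡137, 249^8≡408, 249^16≡361, 249^32≡86, 249^64≡137, 249^128≡408, 249^256≡361; 269 = 256 + 8 + 4 + 1, so 249^269 ≡ 361·408·137·249 ≡ 415 (mod 427)
Candidate 2: Squares mod 427: 176^1≡176, 176^2≡232, 176^4≡22, 176^8≡57, 176^16≡260, 176^32≡134, 176^64≡22, 176^128≡57, 176^256≡260; 269 = 256 + 8 + 4 + 1, so 176^269 ≡ 260·57·22·176 ≡ 218 (mod 427)
Candidate 3: Squares mod 427: 251^1≡251, 251^2≡232, 251^4≡22, 251^8≡57, 251^16≡260, 251^32≡134, 251^64≡22, 251^128≡57, 251^256≡260; 269 = 256 + 8 + 4 + 1, so 251^269 ≡ 260·57·22·251 ≡ 209 (mod 427)
  → matches H(m) = 209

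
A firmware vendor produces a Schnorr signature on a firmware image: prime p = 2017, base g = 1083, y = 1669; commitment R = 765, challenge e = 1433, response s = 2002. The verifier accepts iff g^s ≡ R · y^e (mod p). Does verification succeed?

fails

g^s mod p:
1083^2002 mod 2017 = 492
R · y^e mod p:
1669^1433 mod 2017 = 1083
765·1083 = 828495 ≡ 1525 (mod 2017)
492 ≠ 1525; the check fails.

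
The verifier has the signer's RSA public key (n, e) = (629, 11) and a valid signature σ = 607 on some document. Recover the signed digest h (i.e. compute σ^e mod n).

278

Squares mod 629: σ^1≡607, σ^2≡484, σ^4≡268, σ^8≡118
11 = 8 + 2 + 1, so σ^11 ≡ 118·484·607 ≡ 278 (mod 629)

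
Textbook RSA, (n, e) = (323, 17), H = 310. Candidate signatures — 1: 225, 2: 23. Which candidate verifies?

Candidate 1: 225^2 = 50625 ≡ 237; 225^4 ≡ 237^2 = 56169 ≡ 290; 225^8 ≡ 290^2 = 84100 ≡ 120; 225^16 ≡ 120^2 = 14400 ≡ 188; 17 = 16 + 1, so 225^17 ≡ 188·225 ≡ 310 (mod 323)
  → matches H = 310
Candidate 2: 23^2 = 529 ≡ 206; 23^4 ≡ 206^2 = 42436 ≡ 123; 23^8 ≡ 123^2 = 15129 ≡ 271; 23^16 ≡ 271^2 = 73441 ≡ 120; 17 = 16 + 1, so 23^17 ≡ 120·23 ≡ 176 (mod 323)

1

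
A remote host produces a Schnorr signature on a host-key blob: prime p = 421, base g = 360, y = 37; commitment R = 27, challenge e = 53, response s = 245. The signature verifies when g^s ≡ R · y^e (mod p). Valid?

yes

g^s mod p:
360^2 = 129600 ≡ 353
360^4 ≡ 353^2 = 124609 ≡ 414
360^8 ≡ 414^2 = 171396 ≡ 49
360^16 ≡ 49^2 = 2401 ≡ 296
360^32 ≡ 296^2 = 87616 ≡ 48
360^64 ≡ 48^2 = 2304 ≡ 199
360^128 ≡ 199^2 = 39601 ≡ 27
245 = 128 + 64 + 32 + 16 + 4 + 1, so 360^245 ≡ 27·199·48·296·414·360 ≡ 29 (mod 421)
R · y^e mod p:
37^2 = 1369 ≡ 106
37^4 ≡ 106^2 = 11236 ≡ 290
37^8 ≡ 290^2 = 84100 ≡ 321
37^16 ≡ 321^2 = 103041 ≡ 317
37^32 ≡ 317^2 = 100489 ≡ 291
53 = 32 + 16 + 4 + 1, so 37^53 ≡ 291·317·290·37 ≡ 157 (mod 421)
27·157 = 4239 ≡ 29 (mod 421)
29 ≡ 29 (mod 421); signature holds.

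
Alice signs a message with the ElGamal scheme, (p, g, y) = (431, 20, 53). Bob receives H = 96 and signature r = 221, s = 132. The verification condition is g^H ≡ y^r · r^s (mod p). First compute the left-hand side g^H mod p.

20^2 = 400
20^4 ≡ 400^2 = 160000 ≡ 99
20^8 ≡ 99^2 = 9801 ≡ 319
20^16 ≡ 319^2 = 101761 ≡ 45
20^32 ≡ 45^2 = 2025 ≡ 301
20^64 ≡ 301^2 = 90601 ≡ 91
96 = 64 + 32, so 20^96 ≡ 91·301 ≡ 238 (mod 431)

238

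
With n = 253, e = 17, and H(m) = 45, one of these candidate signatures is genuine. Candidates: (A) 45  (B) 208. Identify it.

A

Candidate A: 45^2 = 2025 ≡ 1; 45^4 ≡ 1^2 = 1; 45^8 ≡ 1^2 = 1; 45^16 ≡ 1^2 = 1; 17 = 16 + 1, so 45^17 ≡ 1·45 ≡ 45 (mod 253)
  → matches H(m) = 45
Candidate B: 208^2 = 43264 ≡ 1; 208^4 ≡ 1^2 = 1; 208^8 ≡ 1^2 = 1; 208^16 ≡ 1^2 = 1; 17 = 16 + 1, so 208^17 ≡ 1·208 ≡ 208 (mod 253)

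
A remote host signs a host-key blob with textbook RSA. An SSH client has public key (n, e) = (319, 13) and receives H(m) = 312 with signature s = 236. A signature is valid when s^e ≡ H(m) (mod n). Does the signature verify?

verifies

Squares mod 319: s^1≡236, s^2≡190, s^4≡53, s^8≡257
13 = 8 + 4 + 1, so s^13 ≡ 257·53·236 ≡ 312 (mod 319)
s^13 mod 319 = 312 matches H(m).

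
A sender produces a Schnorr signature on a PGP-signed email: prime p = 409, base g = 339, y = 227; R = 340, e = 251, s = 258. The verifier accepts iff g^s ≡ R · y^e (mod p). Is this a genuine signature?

g^s mod p:
339^2 = 114921 ≡ 401
339^4 ≡ 401^2 = 160801 ≡ 64
339^8 ≡ 64^2 = 4096 ≡ 6
339^16 ≡ 6^2 = 36
339^32 ≡ 36^2 = 1296 ≡ 69
339^64 ≡ 69^2 = 4761 ≡ 262
339^128 ≡ 262^2 = 68644 ≡ 341
339^256 ≡ 341^2 = 116281 ≡ 125
258 = 256 + 2, so 339^258 ≡ 125·401 ≡ 227 (mod 409)
R · y^e mod p:
227^2 = 51529 ≡ 404
227^4 ≡ 404^2 = 163216 ≡ 25
227^8 ≡ 25^2 = 625 ≡ 216
227^16 ≡ 216^2 = 46656 ≡ 30
227^32 ≡ 30^2 = 900 ≡ 82
227^64 ≡ 82^2 = 6724 ≡ 180
227^128 ≡ 180^2 = 32400 ≡ 89
251 = 128 + 64 + 32 + 16 + 8 + 2 + 1, so 227^251 ≡ 89·180·82·30·216·404·227 ≡ 382 (mod 409)
340·382 = 129880 ≡ 227 (mod 409)
227 ≡ 227 (mod 409); signature holds.

genuine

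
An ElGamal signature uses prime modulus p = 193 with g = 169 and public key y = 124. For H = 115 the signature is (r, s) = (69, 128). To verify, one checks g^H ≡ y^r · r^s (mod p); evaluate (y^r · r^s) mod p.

121

Squares mod 193: 124^1≡124, 124^2≡129, 124^4≡43, 124^8≡112, 124^16≡192, 124^32≡1, 124^64≡1
69 = 64 + 4 + 1, so 124^69 ≡ 1·43·124 ≡ 121 (mod 193)
Squares mod 193: 69^1≡69, 69^2≡129, 69^4≡43, 69^8≡112, 69^16≡192, 69^32≡1, 69^64≡1, 69^128≡1
69^128 ≡ 1 (mod 193)
y^r · r^s ≡ 121·1 = 121 ≡ 121 (mod 193)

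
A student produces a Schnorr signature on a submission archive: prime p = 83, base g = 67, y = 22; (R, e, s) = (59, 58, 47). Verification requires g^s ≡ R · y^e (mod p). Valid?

g^s mod p:
Squares mod 83: 67^1≡67, 67^2≡7, 67^4≡49, 67^8≡77, 67^16≡36, 67^32≡51
47 = 32 + 8 + 4 + 2 + 1, so 67^47 ≡ 51·77·49·7·67 ≡ 72 (mod 83)
R · y^e mod p:
Squares mod 83: 22^1≡22, 22^2≡69, 22^4≡30, 22^8≡70, 22^16≡3, 22^32≡9
58 = 32 + 16 + 8 + 2, so 22^58 ≡ 9·3·70·69 ≡ 17 (mod 83)
59·17 = 1003 ≡ 7 (mod 83)
72 ≠ 7; the check fails.

no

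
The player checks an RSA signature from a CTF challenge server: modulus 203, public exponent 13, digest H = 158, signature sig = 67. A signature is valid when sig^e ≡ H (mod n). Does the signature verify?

Squares mod 203: sig^1≡67, sig^2≡23, sig^4≡123, sig^8≡107
13 = 8 + 4 + 1, so sig^13 ≡ 107·123·67 ≡ 158 (mod 203)
158 = H, so the signature checks out.

verifies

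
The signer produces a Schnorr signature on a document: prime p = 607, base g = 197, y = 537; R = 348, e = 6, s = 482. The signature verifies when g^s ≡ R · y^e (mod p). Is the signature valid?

g^s mod p:
197^2 = 38809 ≡ 568
197^4 ≡ 568^2 = 322624 ≡ 307
197^8 ≡ 307^2 = 94249 ≡ 164
197^16 ≡ 164^2 = 26896 ≡ 188
197^32 ≡ 188^2 = 35344 ≡ 138
197^64 ≡ 138^2 = 19044 ≡ 227
197^128 ≡ 227^2 = 51529 ≡ 541
197^256 ≡ 541^2 = 292681 ≡ 107
482 = 256 + 128 + 64 + 32 + 2, so 197^482 ≡ 107·541·227·138·568 ≡ 446 (mod 607)
R · y^e mod p:
537^2 = 288369 ≡ 44
537^4 ≡ 44^2 = 1936 ≡ 115
6 = 4 + 2, so 537^6 ≡ 115·44 ≡ 204 (mod 607)
348·204 = 70992 ≡ 580 (mod 607)
446 ≠ 580; the check fails.

invalid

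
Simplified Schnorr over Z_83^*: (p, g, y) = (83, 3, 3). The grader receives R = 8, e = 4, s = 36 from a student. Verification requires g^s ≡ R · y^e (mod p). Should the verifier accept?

reject

g^s mod p:
3^36 mod 83 = 69
R · y^e mod p:
3^4 mod 83 = 81
8·81 = 648 ≡ 67 (mod 83)
69 ≠ 67; the check fails.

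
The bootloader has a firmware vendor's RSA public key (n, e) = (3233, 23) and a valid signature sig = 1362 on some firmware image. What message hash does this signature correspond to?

sig^23 mod 3233 = 802

802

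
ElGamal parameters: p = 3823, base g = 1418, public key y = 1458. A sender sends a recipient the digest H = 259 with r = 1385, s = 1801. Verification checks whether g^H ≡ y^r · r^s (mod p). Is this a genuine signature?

Left side g^H mod p:
Squares mod 3823: 1418^1≡1418, 1418^2≡3649, 1418^4≡3515, 1418^8≡3112, 1418^16≡885, 1418^32≡3333, 1418^64≡3074, 1418^128≡2843, 1418^256≡827
259 = 256 + 2 + 1, so 1418^259 ≡ 827·3649·1418 ≡ 1438 (mod 3823)
Right side y^r · r^s mod p:
Squares mod 3823: 1458^1≡1458, 1458^2≡176, 1458^4≡392, 1458^8≡744, 1458^16≡3024, 1458^32≡3783, 1458^64≡1600, 1458^128≡2413, 1458^256≡140, 1458^512≡485, 1458^1024≡2022
1385 = 1024 + 256 + 64 + 32 + 8 + 1, so 1458^1385 ≡ 2022·140·1600·3783·744·1458 ≡ 2197 (mod 3823)
Squares mod 3823: 1385^1≡1385, 1385^2≡2902, 1385^4≡3358, 1385^8≡2137, 1385^16≡2107, 1385^32≡946, 1385^64≡334, 1385^128≡689, 1385^256≡669, 1385^512≡270, 1385^1024≡263
1801 = 1024 + 512 + 256 + 8 + 1, so 1385^1801 ≡ 263·270·669·2137·1385 ≡ 880 (mod 3823)
2197·880 = 1933360 ≡ 2745 (mod 3823)
1438 ≠ 2745, so verification fails.

forged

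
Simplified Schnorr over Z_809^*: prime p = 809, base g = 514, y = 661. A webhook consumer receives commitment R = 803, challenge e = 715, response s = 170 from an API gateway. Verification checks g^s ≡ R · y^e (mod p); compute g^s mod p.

514^2 = 264196 ≡ 462
514^4 ≡ 462^2 = 213444 ≡ 677
514^8 ≡ 677^2 = 458329 ≡ 435
514^16 ≡ 435^2 = 189225 ≡ 728
514^32 ≡ 728^2 = 529984 ≡ 89
514^64 ≡ 89^2 = 7921 ≡ 640
514^128 ≡ 640^2 = 409600 ≡ 246
170 = 128 + 32 + 8 + 2, so 514^170 ≡ 246·89·435·462 ≡ 249 (mod 809)

249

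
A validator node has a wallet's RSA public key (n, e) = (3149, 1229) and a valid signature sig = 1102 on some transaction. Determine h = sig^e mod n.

Squares mod 3149: sig^1≡1102, sig^2≡2039, sig^4≡841, sig^8≡1905, sig^16≡1377, sig^32≡431, sig^64≡3119, sig^128≡900, sig^256≡707, sig^512≡2307, sig^1024≡439
1229 = 1024 + 128 + 64 + 8 + 4 + 1, so sig^1229 ≡ 439·900·3119·1905·841·1102 ≡ 2048 (mod 3149)

2048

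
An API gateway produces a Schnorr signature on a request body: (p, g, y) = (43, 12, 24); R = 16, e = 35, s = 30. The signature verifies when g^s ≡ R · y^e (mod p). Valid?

g^s mod p:
Squares mod 43: 12^1≡12, 12^2≡15, 12^4≡10, 12^8≡14, 12^16≡24
30 = 16 + 8 + 4 + 2, so 12^30 ≡ 24·14·10·15 ≡ 4 (mod 43)
R · y^e mod p:
Squares mod 43: 24^1≡24, 24^2≡17, 24^4≡31, 24^8≡15, 24^16≡10, 24^32≡14
35 = 32 + 2 + 1, so 24^35 ≡ 14·17·24 ≡ 36 (mod 43)
16·36 = 576 ≡ 17 (mod 43)
4 ≠ 17; the check fails.

no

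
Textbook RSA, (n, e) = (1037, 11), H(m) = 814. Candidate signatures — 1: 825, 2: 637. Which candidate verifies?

Candidate 1: 825^2 = 680625 ≡ 353; 825^4 ≡ 353^2 = 124609 ≡ 169; 825^8 ≡ 169^2 = 28561 ≡ 562; 11 = 8 + 2 + 1, so 825^11 ≡ 562·353·825 ≡ 814 (mod 1037)
  → matches H(m) = 814
Candidate 2: 637^2 = 405769 ≡ 302; 637^4 ≡ 302^2 = 91204 ≡ 985; 637^8 ≡ 985^2 = 970225 ≡ 630; 11 = 8 + 2 + 1, so 637^11 ≡ 630·302·637 ≡ 393 (mod 1037)

1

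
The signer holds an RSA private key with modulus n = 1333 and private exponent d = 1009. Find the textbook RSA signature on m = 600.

m^1009 mod 1333 = 84

84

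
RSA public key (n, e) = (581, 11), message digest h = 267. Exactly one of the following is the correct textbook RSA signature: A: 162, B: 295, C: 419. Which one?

Candidate A: Squares mod 581: 162^1≡162, 162^2≡99, 162^4≡505, 162^8≡547; 11 = 8 + 2 + 1, so 162^11 ≡ 547·99·162 ≡ 267 (mod 581)
  → matches h = 267
Candidate B: Squares mod 581: 295^1≡295, 295^2≡456, 295^4≡519, 295^8≡358; 11 = 8 + 2 + 1, so 295^11 ≡ 358·456·295 ≡ 232 (mod 581)
Candidate C: Squares mod 581: 419^1≡419, 419^2≡99, 419^4≡505, 419^8≡547; 11 = 8 + 2 + 1, so 419^11 ≡ 547·99·419 ≡ 314 (mod 581)

A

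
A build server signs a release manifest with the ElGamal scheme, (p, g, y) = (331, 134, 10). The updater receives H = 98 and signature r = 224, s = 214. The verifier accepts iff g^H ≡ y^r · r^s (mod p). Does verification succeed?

fails

Left side g^H mod p:
Squares mod 331: 134^1≡134, 134^2≡82, 134^4≡104, 134^8≡224, 134^16≡195, 134^32≡291, 134^64≡276
98 = 64 + 32 + 2, so 134^98 ≡ 276·291·82 ≡ 5 (mod 331)
Right side y^r · r^s mod p:
Squares mod 331: 10^1≡10, 10^2≡100, 10^4≡70, 10^8≡266, 10^16≡253, 10^32≡126, 10^64≡319, 10^128≡144
224 = 128 + 64 + 32, so 10^224 ≡ 144·319·126 ≡ 70 (mod 331)
Squares mod 331: 224^1≡224, 224^2≡195, 224^4≡291, 224^8≡276, 224^16≡46, 224^32≡130, 224^64≡19, 224^128≡30
214 = 128 + 64 + 16 + 4 + 2, so 224^214 ≡ 30·19·46·291·195 ≡ 294 (mod 331)
70·294 = 20580 ≡ 58 (mod 331)
5 ≠ 58, so verification fails.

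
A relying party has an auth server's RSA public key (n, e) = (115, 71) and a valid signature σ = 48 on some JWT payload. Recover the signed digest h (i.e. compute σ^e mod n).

σ^2 ≡ 48^2 = 2304 ≡ 4
σ^4 ≡ 4^2 = 16
σ^8 ≡ 16^2 = 256 ≡ 26
σ^16 ≡ 26^2 = 676 ≡ 101
σ^32 ≡ 101^2 = 10201 ≡ 81
σ^64 ≡ 81^2 = 6561 ≡ 6
71 = 64 + 4 + 2 + 1, so σ^71 ≡ 6·16·4·48 ≡ 32 (mod 115)

32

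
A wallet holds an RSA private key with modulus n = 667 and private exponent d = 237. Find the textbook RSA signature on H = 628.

H^2 ≡ 628^2 = 394384 ≡ 187
H^4 ≡ 187^2 = 34969 ≡ 285
H^8 ≡ 285^2 = 81225 ≡ 518
H^16 ≡ 518^2 = 268324 ≡ 190
H^32 ≡ 190^2 = 36100 ≡ 82
H^64 ≡ 82^2 = 6724 ≡ 54
H^128 ≡ 54^2 = 2916 ≡ 248
237 = 128 + 64 + 32 + 8 + 4 + 1, so H^237 ≡ 248·54·82·518·285·628 ≡ 525 (mod 667)

525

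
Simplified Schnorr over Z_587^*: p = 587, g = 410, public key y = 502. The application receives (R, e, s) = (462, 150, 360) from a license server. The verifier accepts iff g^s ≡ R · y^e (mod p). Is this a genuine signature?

genuine

g^s mod p:
Squares mod 587: 410^1≡410, 410^2≡218, 410^4≡564, 410^8≡529, 410^16≡429, 410^32≡310, 410^64≡419, 410^128≡48, 410^256≡543
360 = 256 + 64 + 32 + 8, so 410^360 ≡ 543·419·310·529 ≡ 380 (mod 587)
R · y^e mod p:
Squares mod 587: 502^1≡502, 502^2≡181, 502^4≡476, 502^8≡581, 502^16≡36, 502^32≡122, 502^64≡209, 502^128≡243
150 = 128 + 16 + 4 + 2, so 502^150 ≡ 243·36·476·181 ≡ 537 (mod 587)
462·537 = 248094 ≡ 380 (mod 587)
380 ≡ 380 (mod 587); signature holds.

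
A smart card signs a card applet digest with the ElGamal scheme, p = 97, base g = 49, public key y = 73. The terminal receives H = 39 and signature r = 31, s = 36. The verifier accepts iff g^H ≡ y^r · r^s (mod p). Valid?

Left side g^H mod p:
49^39 mod 97 = 27
Right side y^r · r^s mod p:
73^31 mod 97 = 43
31^36 mod 97 = 22
43·22 = 946 ≡ 73 (mod 97)
27 ≠ 73, so verification fails.

no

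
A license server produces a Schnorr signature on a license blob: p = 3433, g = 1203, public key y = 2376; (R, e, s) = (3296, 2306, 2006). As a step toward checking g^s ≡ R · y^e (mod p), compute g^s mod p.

1203^2 = 1447209 ≡ 1916
1203^4 ≡ 1916^2 = 3671056 ≡ 1179
1203^8 ≡ 1179^2 = 1390041 ≡ 3109
1203^16 ≡ 3109^2 = 9665881 ≡ 1986
1203^32 ≡ 1986^2 = 3944196 ≡ 3112
1203^64 ≡ 3112^2 = 9684544 ≡ 51
1203^128 ≡ 51^2 = 2601
1203^256 ≡ 2601^2 = 6765201 ≡ 2191
1203^512 ≡ 2191^2 = 4800481 ≡ 1147
1203^1024 ≡ 1147^2 = 1315609 ≡ 770
2006 = 1024 + 512 + 256 + 128 + 64 + 16 + 4 + 2, so 1203^2006 ≡ 770·1147·2191·2601·51·1986·1179·1916 ≡ 1315 (mod 3433)

1315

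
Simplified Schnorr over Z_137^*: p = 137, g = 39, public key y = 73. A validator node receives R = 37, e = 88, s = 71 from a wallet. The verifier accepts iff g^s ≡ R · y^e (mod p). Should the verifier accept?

accept

g^s mod p:
39^2 = 1521 ≡ 14
39^4 ≡ 14^2 = 196 ≡ 59
39^8 ≡ 59^2 = 3481 ≡ 56
39^16 ≡ 56^2 = 3136 ≡ 122
39^32 ≡ 122^2 = 14884 ≡ 88
39^64 ≡ 88^2 = 7744 ≡ 72
71 = 64 + 4 + 2 + 1, so 39^71 ≡ 72·59·14·39 ≡ 135 (mod 137)
R · y^e mod p:
73^2 = 5329 ≡ 123
73^4 ≡ 123^2 = 15129 ≡ 59
73^8 ≡ 59^2 = 3481 ≡ 56
73^16 ≡ 56^2 = 3136 ≡ 122
73^32 ≡ 122^2 = 14884 ≡ 88
73^64 ≡ 88^2 = 7744 ≡ 72
88 = 64 + 16 + 8, so 73^88 ≡ 72·122·56 ≡ 74 (mod 137)
37·74 = 2738 ≡ 135 (mod 137)
135 ≡ 135 (mod 137); signature holds.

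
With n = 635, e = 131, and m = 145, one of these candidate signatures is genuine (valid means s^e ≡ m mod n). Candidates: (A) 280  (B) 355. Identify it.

A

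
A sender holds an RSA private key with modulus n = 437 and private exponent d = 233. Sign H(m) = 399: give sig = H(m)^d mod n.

(H(m))^233 mod 437 = 133

133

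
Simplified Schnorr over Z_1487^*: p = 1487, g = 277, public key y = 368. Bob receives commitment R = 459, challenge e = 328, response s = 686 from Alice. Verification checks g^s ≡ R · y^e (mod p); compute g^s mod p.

Squares mod 1487: 277^1≡277, 277^2≡892, 277^4≡119, 277^8≡778, 277^16≡75, 277^32≡1164, 277^64≡239, 277^128≡615, 277^256≡527, 277^512≡1147
686 = 512 + 128 + 32 + 8 + 4 + 2, so 277^686 ≡ 1147·615·1164·778·119·892 ≡ 780 (mod 1487)

780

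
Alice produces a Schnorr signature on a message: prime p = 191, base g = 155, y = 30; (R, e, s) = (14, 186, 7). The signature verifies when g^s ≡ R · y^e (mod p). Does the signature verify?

g^s mod p:
155^7 mod 191 = 66
R · y^e mod p:
30^186 mod 191 = 154
14·154 = 2156 ≡ 55 (mod 191)
66 ≠ 55; the check fails.

does not verify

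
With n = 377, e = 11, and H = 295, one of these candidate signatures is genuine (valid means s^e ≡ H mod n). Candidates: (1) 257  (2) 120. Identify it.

Candidate 1: 257^2 = 66049 ≡ 74; 257^4 ≡ 74^2 = 5476 ≡ 198; 257^8 ≡ 198^2 = 39204 ≡ 373; 11 = 8 + 2 + 1, so 257^11 ≡ 373·74·257 ≡ 82 (mod 377)
Candidate 2: 120^2 = 14400 ≡ 74; 120^4 ≡ 74^2 = 5476 ≡ 198; 120^8 ≡ 198^2 = 39204 ≡ 373; 11 = 8 + 2 + 1, so 120^11 ≡ 373·74·120 ≡ 295 (mod 377)
  → matches H = 295

2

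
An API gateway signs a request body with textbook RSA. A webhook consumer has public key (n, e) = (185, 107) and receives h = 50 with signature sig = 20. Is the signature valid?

Squares mod 185: sig^1≡20, sig^2≡30, sig^4≡160, sig^8≡70, sig^16≡90, sig^32≡145, sig^64≡120
107 = 64 + 32 + 8 + 2 + 1, so sig^107 ≡ 120·145·70·30·20 ≡ 50 (mod 185)
50 = h, so the signature checks out.

valid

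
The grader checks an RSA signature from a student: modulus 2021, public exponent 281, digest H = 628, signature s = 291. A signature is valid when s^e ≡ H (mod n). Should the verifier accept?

s^2 ≡ 291^2 = 84681 ≡ 1820
s^4 ≡ 1820^2 = 3312400 ≡ 2002
s^8 ≡ 2002^2 = 4008004 ≡ 361
s^16 ≡ 361^2 = 130321 ≡ 977
s^32 ≡ 977^2 = 954529 ≡ 617
s^64 ≡ 617^2 = 380689 ≡ 741
s^128 ≡ 741^2 = 549081 ≡ 1390
s^256 ≡ 1390^2 = 1932100 ≡ 24
281 = 256 + 16 + 8 + 1, so s^281 ≡ 24·977·361·291 ≡ 628 (mod 2021)
s^281 mod 2021 = 628 matches H.

accept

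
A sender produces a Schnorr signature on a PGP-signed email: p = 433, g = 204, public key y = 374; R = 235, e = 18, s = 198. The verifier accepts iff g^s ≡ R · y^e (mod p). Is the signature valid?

g^s mod p:
204^2 = 41616 ≡ 48
204^4 ≡ 48^2 = 2304 ≡ 139
204^8 ≡ 139^2 = 19321 ≡ 269
204^16 ≡ 269^2 = 72361 ≡ 50
204^32 ≡ 50^2 = 2500 ≡ 335
204^64 ≡ 335^2 = 112225 ≡ 78
204^128 ≡ 78^2 = 6084 ≡ 22
198 = 128 + 64 + 4 + 2, so 204^198 ≡ 22·78·139·48 ≡ 199 (mod 433)
R · y^e mod p:
374^2 = 139876 ≡ 17
374^4 ≡ 17^2 = 289
374^8 ≡ 289^2 = 83521 ≡ 385
374^16 ≡ 385^2 = 148225 ≡ 139
18 = 16 + 2, so 374^18 ≡ 139·17 ≡ 198 (mod 433)
235·198 = 46530 ≡ 199 (mod 433)
199 ≡ 199 (mod 433); signature holds.

valid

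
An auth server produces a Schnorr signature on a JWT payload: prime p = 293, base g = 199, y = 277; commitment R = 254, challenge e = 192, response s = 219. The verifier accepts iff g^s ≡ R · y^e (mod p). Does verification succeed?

passes

g^s mod p:
Squares mod 293: 199^1≡199, 199^2≡46, 199^4≡65, 199^8≡123, 199^16≡186, 199^32≡22, 199^64≡191, 199^128≡149
219 = 128 + 64 + 16 + 8 + 2 + 1, so 199^219 ≡ 149·191·186·123·46·199 ≡ 292 (mod 293)
R · y^e mod p:
Squares mod 293: 277^1≡277, 277^2≡256, 277^4≡197, 277^8≡133, 277^16≡109, 277^32≡161, 277^64≡137, 277^128≡17
192 = 128 + 64, so 277^192 ≡ 17·137 ≡ 278 (mod 293)
254·278 = 70612 ≡ 292 (mod 293)
292 ≡ 292 (mod 293); signature holds.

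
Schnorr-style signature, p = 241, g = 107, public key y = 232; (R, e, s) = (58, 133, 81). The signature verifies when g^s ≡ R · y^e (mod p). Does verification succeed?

g^s mod p:
107^2 = 11449 ≡ 122
107^4 ≡ 122^2 = 14884 ≡ 183
107^8 ≡ 183^2 = 33489 ≡ 231
107^16 ≡ 231^2 = 53361 ≡ 100
107^32 ≡ 100^2 = 10000 ≡ 119
107^64 ≡ 119^2 = 14161 ≡ 183
81 = 64 + 16 + 1, so 107^81 ≡ 183·100·107 ≡ 216 (mod 241)
R · y^e mod p:
232^2 = 53824 ≡ 81
232^4 ≡ 81^2 = 6561 ≡ 54
232^8 ≡ 54^2 = 2916 ≡ 24
232^16 ≡ 24^2 = 576 ≡ 94
232^32 ≡ 94^2 = 8836 ≡ 160
232^64 ≡ 160^2 = 25600 ≡ 54
232^128 ≡ 54^2 = 2916 ≡ 24
133 = 128 + 4 + 1, so 232^133 ≡ 24·54·232 ≡ 145 (mod 241)
58·145 = 8410 ≡ 216 (mod 241)
216 ≡ 216 (mod 241); signature holds.

passes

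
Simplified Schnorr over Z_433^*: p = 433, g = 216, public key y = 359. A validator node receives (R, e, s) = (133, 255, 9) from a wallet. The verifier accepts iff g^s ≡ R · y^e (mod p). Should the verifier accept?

accept

g^s mod p:
216^2 = 46656 ≡ 325
216^4 ≡ 325^2 = 105625 ≡ 406
216^8 ≡ 406^2 = 164836 ≡ 296
9 = 8 + 1, so 216^9 ≡ 296·216 ≡ 285 (mod 433)
R · y^e mod p:
359^2 = 128881 ≡ 280
359^4 ≡ 280^2 = 78400 ≡ 27
359^8 ≡ 27^2 = 729 ≡ 296
359^16 ≡ 296^2 = 87616 ≡ 150
359^32 ≡ 150^2 = 22500 ≡ 417
359^64 ≡ 417^2 = 173889 ≡ 256
359^128 ≡ 256^2 = 65536 ≡ 153
255 = 128 + 64 + 32 + 16 + 8 + 4 + 2 + 1, so 359^255 ≡ 153·256·417·150·296·27·280·359 ≡ 64 (mod 433)
133·64 = 8512 ≡ 285 (mod 433)
285 ≡ 285 (mod 433); signature holds.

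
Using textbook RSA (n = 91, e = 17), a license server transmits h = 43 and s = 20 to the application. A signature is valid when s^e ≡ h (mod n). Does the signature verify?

does not verify

s^2 ≡ 20^2 = 400 ≡ 36
s^4 ≡ 36^2 = 1296 ≡ 22
s^8 ≡ 22^2 = 484 ≡ 29
s^16 ≡ 29^2 = 841 ≡ 22
17 = 16 + 1, so s^17 ≡ 22·20 ≡ 76 (mod 91)
The recovered value 76 does not match the digest 43.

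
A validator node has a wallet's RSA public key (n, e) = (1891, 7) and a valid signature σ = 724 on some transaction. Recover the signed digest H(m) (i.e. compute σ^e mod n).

943

σ^2 ≡ 724^2 = 524176 ≡ 369
σ^4 ≡ 369^2 = 136161 ≡ 9
7 = 4 + 2 + 1, so σ^7 ≡ 9·369·724 ≡ 943 (mod 1891)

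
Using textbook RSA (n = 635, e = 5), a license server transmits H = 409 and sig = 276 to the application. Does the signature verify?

does not verify

sig^2 ≡ 276^2 = 76176 ≡ 611
sig^4 ≡ 611^2 = 373321 ≡ 576
5 = 4 + 1, so sig^5 ≡ 576·276 ≡ 226 (mod 635)
The recovered value 226 does not match the digest 409.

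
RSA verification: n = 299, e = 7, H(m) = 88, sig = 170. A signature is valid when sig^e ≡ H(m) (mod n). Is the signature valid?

invalid

sig^2 ≡ 170^2 = 28900 ≡ 196
sig^4 ≡ 196^2 = 38416 ≡ 144
7 = 4 + 2 + 1, so sig^7 ≡ 144·196·170 ≡ 27 (mod 299)
The recovered value 27 does not match the digest 88.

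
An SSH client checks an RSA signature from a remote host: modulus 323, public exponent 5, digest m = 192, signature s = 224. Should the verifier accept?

accept

s^2 ≡ 224^2 = 50176 ≡ 111
s^4 ≡ 111^2 = 12321 ≡ 47
5 = 4 + 1, so s^5 ≡ 47·224 ≡ 192 (mod 323)
s^5 mod 323 = 192 matches m.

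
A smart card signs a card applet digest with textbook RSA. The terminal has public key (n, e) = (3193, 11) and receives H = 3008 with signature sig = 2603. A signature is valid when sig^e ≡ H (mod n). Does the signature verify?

does not verify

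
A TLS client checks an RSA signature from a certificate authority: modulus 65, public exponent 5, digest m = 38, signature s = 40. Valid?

no

s^2 ≡ 40^2 = 1600 ≡ 40
s^4 ≡ 40^2 = 1600 ≡ 40
5 = 4 + 1, so s^5 ≡ 40·40 ≡ 40 (mod 65)
s^5 mod 65 = 40, but m = 38.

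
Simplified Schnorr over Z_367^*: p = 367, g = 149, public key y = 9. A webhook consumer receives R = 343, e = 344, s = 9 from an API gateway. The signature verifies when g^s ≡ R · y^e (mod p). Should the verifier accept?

reject

g^s mod p:
Squares mod 367: 149^1≡149, 149^2≡181, 149^4≡98, 149^8≡62
9 = 8 + 1, so 149^9 ≡ 62·149 ≡ 63 (mod 367)
R · y^e mod p:
Squares mod 367: 9^1≡9, 9^2≡81, 9^4≡322, 9^8≡190, 9^16≡134, 9^32≡340, 9^64≡362, 9^128≡25, 9^256≡258
344 = 256 + 64 + 16 + 8, so 9^344 ≡ 258·362·134·190 ≡ 164 (mod 367)
343·164 = 56252 ≡ 101 (mod 367)
63 ≠ 101; the check fails.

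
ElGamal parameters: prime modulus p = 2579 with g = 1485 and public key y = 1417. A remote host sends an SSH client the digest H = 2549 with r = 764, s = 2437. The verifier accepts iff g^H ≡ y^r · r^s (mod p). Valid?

yes

Left side g^H mod p:
1485^2 = 2205225 ≡ 180
1485^4 ≡ 180^2 = 32400 ≡ 1452
1485^8 ≡ 1452^2 = 2108304 ≡ 1261
1485^16 ≡ 1261^2 = 1590121 ≡ 1457
1485^32 ≡ 1457^2 = 2122849 ≡ 332
1485^64 ≡ 332^2 = 110224 ≡ 1906
1485^128 ≡ 1906^2 = 3632836 ≡ 1604
1485^256 ≡ 1604^2 = 2572816 ≡ 1553
1485^512 ≡ 1553^2 = 2411809 ≡ 444
1485^1024 ≡ 444^2 = 197136 ≡ 1132
1485^2048 ≡ 1132^2 = 1281424 ≡ 2240
2549 = 2048 + 256 + 128 + 64 + 32 + 16 + 4 + 1, so 1485^2549 ≡ 2240·1553·1604·1906·332·1457·1452·1485 ≡ 1613 (mod 2579)
Right side y^r · r^s mod p:
1417^2 = 2007889 ≡ 1427
1417^4 ≡ 1427^2 = 2036329 ≡ 1498
1417^8 ≡ 1498^2 = 2244004 ≡ 274
1417^16 ≡ 274^2 = 75076 ≡ 285
1417^32 ≡ 285^2 = 81225 ≡ 1276
1417^64 ≡ 1276^2 = 1628176 ≡ 827
1417^128 ≡ 827^2 = 683929 ≡ 494
1417^256 ≡ 494^2 = 244036 ≡ 1610
1417^512 ≡ 1610^2 = 2592100 ≡ 205
764 = 512 + 128 + 64 + 32 + 16 + 8 + 4, so 1417^764 ≡ 205·494·827·1276·285·274·1498 ≡ 847 (mod 2579)
764^2 = 583696 ≡ 842
764^4 ≡ 842^2 = 708964 ≡ 2318
764^8 ≡ 2318^2 = 5373124 ≡ 1067
764^16 ≡ 1067^2 = 1138489 ≡ 1150
764^32 ≡ 1150^2 = 1322500 ≡ 2052
764^64 ≡ 2052^2 = 4210704 ≡ 1776
764^128 ≡ 1776^2 = 3154176 ≡ 59
764^256 ≡ 59^2 = 3481 ≡ 902
764^512 ≡ 902^2 = 813604 ≡ 1219
764^1024 ≡ 1219^2 = 1485961 ≡ 457
764^2048 ≡ 457^2 = 208849 ≡ 2529
2437 = 2048 + 256 + 128 + 4 + 1, so 764^2437 ≡ 2529·902·59·2318·764 ≡ 212 (mod 2579)
847·212 = 179564 ≡ 1613 (mod 2579)
1613 ≡ 1613 (mod 2579), so the signature is genuine.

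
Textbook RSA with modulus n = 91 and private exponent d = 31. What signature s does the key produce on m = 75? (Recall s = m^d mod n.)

75

m^2 ≡ 75^2 = 5625 ≡ 74
m^4 ≡ 74^2 = 5476 ≡ 16
m^8 ≡ 16^2 = 256 ≡ 74
m^16 ≡ 74^2 = 5476 ≡ 16
31 = 16 + 8 + 4 + 2 + 1, so m^31 ≡ 16·74·16·74·75 ≡ 75 (mod 91)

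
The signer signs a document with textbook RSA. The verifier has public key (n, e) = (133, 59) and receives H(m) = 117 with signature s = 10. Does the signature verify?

verifies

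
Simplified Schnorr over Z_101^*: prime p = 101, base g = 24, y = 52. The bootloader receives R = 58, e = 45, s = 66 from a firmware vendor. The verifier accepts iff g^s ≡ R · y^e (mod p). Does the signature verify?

verifies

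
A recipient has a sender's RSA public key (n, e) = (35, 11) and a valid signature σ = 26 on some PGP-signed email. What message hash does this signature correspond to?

Squares mod 35: σ^1≡26, σ^2≡11, σ^4≡16, σ^8≡11
11 = 8 + 2 + 1, so σ^11 ≡ 11·11·26 ≡ 31 (mod 35)

31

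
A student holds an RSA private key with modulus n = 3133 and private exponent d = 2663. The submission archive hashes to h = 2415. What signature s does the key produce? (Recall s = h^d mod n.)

h^2 ≡ 2415^2 = 5832225 ≡ 1712
h^4 ≡ 1712^2 = 2930944 ≡ 1589
h^8 ≡ 1589^2 = 2524921 ≡ 2856
h^16 ≡ 2856^2 = 8156736 ≡ 1537
h^32 ≡ 1537^2 = 2362369 ≡ 87
h^64 ≡ 87^2 = 7569 ≡ 1303
h^128 ≡ 1303^2 = 1697809 ≡ 2856
h^256 ≡ 2856^2 = 8156736 ≡ 1537
h^512 ≡ 1537^2 = 2362369 ≡ 87
h^1024 ≡ 87^2 = 7569 ≡ 1303
h^2048 ≡ 1303^2 = 1697809 ≡ 2856
2663 = 2048 + 512 + 64 + 32 + 4 + 2 + 1, so h^2663 ≡ 2856·87·1303·87·1589·1712·2415 ≡ 2526 (mod 3133)

2526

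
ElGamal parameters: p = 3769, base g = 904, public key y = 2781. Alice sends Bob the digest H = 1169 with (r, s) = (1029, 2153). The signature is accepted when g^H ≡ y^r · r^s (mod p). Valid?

Left side g^H mod p:
Squares mod 3769: 904^1≡904, 904^2≡3112, 904^4≡1983, 904^8≡1222, 904^16≡760, 904^32≡943, 904^64≡3534, 904^128≡2459, 904^256≡1205, 904^512≡960, 904^1024≡1964
1169 = 1024 + 128 + 16 + 1, so 904^1169 ≡ 1964·2459·760·904 ≡ 672 (mod 3769)
Right side y^r · r^s mod p:
Squares mod 3769: 2781^1≡2781, 2781^2≡3742, 2781^4≡729, 2781^8≡12, 2781^16≡144, 2781^32≡1891, 2781^64≡2869, 2781^128≡3434, 2781^256≡2924, 2781^512≡1684, 2781^1024≡1568
1029 = 1024 + 4 + 1, so 2781^1029 ≡ 1568·729·2781 ≡ 3100 (mod 3769)
Squares mod 3769: 1029^1≡1029, 1029^2≡3521, 1029^4≡1200, 1029^8≡242, 1029^16≡2029, 1029^32≡1093, 1029^64≡3645, 1029^128≡300, 1029^256≡3313, 1029^512≡641, 1029^1024≡60, 1029^2048≡3600
2153 = 2048 + 64 + 32 + 8 + 1, so 1029^2153 ≡ 3600·3645·1093·242·1029 ≡ 2568 (mod 3769)
3100·2568 = 7960800 ≡ 672 (mod 3769)
672 ≡ 672 (mod 3769), so the signature is genuine.

yes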